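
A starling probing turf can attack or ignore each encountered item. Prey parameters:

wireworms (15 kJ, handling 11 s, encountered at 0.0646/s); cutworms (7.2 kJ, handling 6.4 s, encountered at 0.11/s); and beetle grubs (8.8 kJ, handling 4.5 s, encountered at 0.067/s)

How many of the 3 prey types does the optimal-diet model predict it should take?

3

Rank by E/h (kJ/s): beetle grubs 1.96, wireworms 1.36, cutworms 1.12. Include each in turn until the next type's E/h falls below the running intake rate.
Rate on top 1: 0.453. wireworms: 1.36 > 0.453 → include.
Rate on top 2: 0.7746. cutworms: 1.12 > 0.7746 → include.
Optimal diet: beetle grubs, wireworms, cutworms — 3 of 3 types.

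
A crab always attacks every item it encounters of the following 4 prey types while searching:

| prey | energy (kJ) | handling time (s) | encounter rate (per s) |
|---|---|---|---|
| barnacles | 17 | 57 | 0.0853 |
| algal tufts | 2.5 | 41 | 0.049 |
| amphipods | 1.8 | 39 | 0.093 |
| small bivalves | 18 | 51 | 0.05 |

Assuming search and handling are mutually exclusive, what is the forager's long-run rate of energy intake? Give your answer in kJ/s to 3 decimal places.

R = (0.0853×17 + 0.049×2.5 + 0.093×1.8 + 0.05×18) / (1 + 0.0853×57 + 0.049×41 + 0.093×39 + 0.05×51) = 2.64/14.05 = 0.1879 kJ/s.

0.188 kJ/s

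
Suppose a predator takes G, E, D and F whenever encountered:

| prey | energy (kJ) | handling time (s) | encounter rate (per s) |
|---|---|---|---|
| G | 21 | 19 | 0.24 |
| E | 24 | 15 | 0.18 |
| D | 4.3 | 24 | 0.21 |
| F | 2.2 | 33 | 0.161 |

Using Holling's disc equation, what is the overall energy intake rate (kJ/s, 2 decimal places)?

0.57 kJ/s

R = (0.24×21 + 0.18×24 + 0.21×4.3 + 0.161×2.2) / (1 + 0.24×19 + 0.18×15 + 0.21×24 + 0.161×33) = 10.62/18.61 = 0.5704 kJ/s.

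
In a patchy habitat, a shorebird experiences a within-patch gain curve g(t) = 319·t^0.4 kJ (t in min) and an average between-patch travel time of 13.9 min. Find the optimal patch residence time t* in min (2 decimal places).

By the marginal value theorem, leave when the instantaneous gain rate g'(t) equals the habitat-wide average g(t)/(T + t).
g'(t) = 0.4·319·t^-0.6. Setting 0.4·319·t^-0.6 = 319·t^0.4/(13.9+t) gives 0.4(13.9+t) = t, so 0.60·t = 0.4×13.9.
t* = 0.4×13.9/0.60 = 9.267 min.

9.27 min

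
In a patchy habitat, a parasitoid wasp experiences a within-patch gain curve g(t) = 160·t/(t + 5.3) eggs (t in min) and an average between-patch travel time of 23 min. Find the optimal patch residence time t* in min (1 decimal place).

Optimal t* satisfies g'(t*) = g(t*)/(T + t*).
g'(t) = 160·5.3/(t + 5.3)². Setting 160·5.3/(t+5.3)² = 160t/[(t+5.3)(23+t)] gives 5.3(23+t) = t(t+5.3), so t² = 5.3×23 = 121.9.
t* = √121.9 = 11.04 min.

11.0 min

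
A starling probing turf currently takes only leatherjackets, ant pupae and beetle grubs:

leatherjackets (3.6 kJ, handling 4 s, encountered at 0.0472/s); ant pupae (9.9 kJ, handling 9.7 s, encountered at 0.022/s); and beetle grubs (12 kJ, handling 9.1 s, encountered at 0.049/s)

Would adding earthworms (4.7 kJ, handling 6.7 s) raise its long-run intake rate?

Intake rate on the current diet: R = (0.0472×3.6 + 0.022×9.9 + 0.049×12) / (1 + 0.0472×4 + 0.022×9.7 + 0.049×9.1) = 0.9757/1.848 = 0.528 kJ/s.
Profitability of earthworms: 4.7/6.7 = 0.7015 kJ/s.
0.7015 > 0.528, so adding earthworms raises the average — include it.

Yes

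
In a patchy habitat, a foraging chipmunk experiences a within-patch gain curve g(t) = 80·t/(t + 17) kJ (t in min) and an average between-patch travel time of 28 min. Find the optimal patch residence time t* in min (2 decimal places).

21.82 min

Optimal t* satisfies g'(t*) = g(t*)/(T + t*).
g'(t) = 80·17/(t + 17)². Setting 80·17/(t+17)² = 80t/[(t+17)(28+t)] gives 17(28+t) = t(t+17), so t² = 17×28 = 476.
t* = √476 = 21.82 min.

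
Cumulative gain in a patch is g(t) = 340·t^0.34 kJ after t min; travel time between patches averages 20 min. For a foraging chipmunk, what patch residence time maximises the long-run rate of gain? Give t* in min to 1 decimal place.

10.3 min

Maximise g(t)/(T+t): set derivative to zero → g'(t)(T+t) = g(t).
g'(t) = 0.34·340·t^-0.66. Setting 0.34·340·t^-0.66 = 340·t^0.34/(20+t) gives 0.34(20+t) = t, so 0.66·t = 0.34×20.
t* = 0.34×20/0.66 = 10.3 min.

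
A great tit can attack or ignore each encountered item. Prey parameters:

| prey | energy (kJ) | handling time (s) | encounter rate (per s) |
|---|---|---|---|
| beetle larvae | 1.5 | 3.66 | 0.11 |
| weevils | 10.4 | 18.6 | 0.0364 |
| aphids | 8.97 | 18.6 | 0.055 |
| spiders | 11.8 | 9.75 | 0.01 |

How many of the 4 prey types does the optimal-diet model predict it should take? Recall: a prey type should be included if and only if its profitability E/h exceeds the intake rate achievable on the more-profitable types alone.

Rank by E/h (kJ/s): spiders 1.21, weevils 0.559, aphids 0.482, beetle larvae 0.41. Include each in turn until the next type's E/h falls below the running intake rate.
Rate on top 1: 0.1075. weevils: 0.559 > 0.1075 → include.
Rate on top 2: 0.2798. aphids: 0.482 > 0.2798 → include.
Rate on top 3: 0.3539. beetle larvae: 0.41 > 0.3539 → include.
Optimal diet: spiders, weevils, aphids, beetle larvae — 4 of 4 types.

4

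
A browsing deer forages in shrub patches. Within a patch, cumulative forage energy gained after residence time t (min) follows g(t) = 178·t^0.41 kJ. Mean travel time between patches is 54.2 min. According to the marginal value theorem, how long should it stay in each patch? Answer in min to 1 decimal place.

By the marginal value theorem, leave when the instantaneous gain rate g'(t) equals the habitat-wide average g(t)/(T + t).
g'(t) = 0.41·178·t^-0.59. Setting 0.41·178·t^-0.59 = 178·t^0.41/(54.2+t) gives 0.41(54.2+t) = t, so 0.59·t = 0.41×54.2.
t* = 0.41×54.2/0.59 = 37.66 min.

37.7 min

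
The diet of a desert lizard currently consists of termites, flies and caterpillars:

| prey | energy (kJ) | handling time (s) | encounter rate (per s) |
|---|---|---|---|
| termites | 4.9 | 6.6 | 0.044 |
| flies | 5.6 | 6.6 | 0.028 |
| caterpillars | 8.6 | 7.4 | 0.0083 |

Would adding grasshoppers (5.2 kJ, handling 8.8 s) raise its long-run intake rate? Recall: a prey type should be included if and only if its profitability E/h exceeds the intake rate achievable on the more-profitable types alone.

Yes

Intake rate on the current diet: R = (0.044×4.9 + 0.028×5.6 + 0.0083×8.6) / (1 + 0.044×6.6 + 0.028×6.6 + 0.0083×7.4) = 0.4438/1.537 = 0.2888 kJ/s.
grasshoppers: E/h = 5.2/8.8 = 0.5909 kJ/s.
Since 0.5909 > R, including grasshoppers increases the long-run rate.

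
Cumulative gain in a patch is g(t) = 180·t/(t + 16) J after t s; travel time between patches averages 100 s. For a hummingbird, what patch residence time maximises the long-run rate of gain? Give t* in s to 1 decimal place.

40.0 s

Maximise g(t)/(T+t): set derivative to zero → g'(t)(T+t) = g(t).
g'(t) = 180·16/(t + 16)². Setting 180·16/(t+16)² = 180t/[(t+16)(100+t)] gives 16(100+t) = t(t+16), so t² = 16×100 = 1600.
t* = √1600 = 40 s.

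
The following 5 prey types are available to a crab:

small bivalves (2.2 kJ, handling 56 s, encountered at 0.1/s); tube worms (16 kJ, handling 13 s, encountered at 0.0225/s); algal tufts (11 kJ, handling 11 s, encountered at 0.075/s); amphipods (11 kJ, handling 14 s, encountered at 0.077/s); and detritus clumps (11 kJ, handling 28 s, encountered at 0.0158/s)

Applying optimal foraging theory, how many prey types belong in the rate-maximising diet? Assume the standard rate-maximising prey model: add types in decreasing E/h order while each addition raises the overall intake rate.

3

E/h in descending order: tube worms 1.23, algal tufts 1, amphipods 0.786, detritus clumps 0.393, small bivalves 0.0393 kJ/s. The optimal diet is the largest prefix of this list for which every included type satisfies E_i/h_i > R on the types above it.
Rate on top 1: 0.2785. algal tufts: 1 > 0.2785 → include.
Rate on top 2: 0.5596. amphipods: 0.786 > 0.5596 → include.
Rate on top 3: 0.6359. detritus clumps: 0.393 < 0.6359 → exclude; stop.
Optimal diet: tube worms, algal tufts, amphipods — 3 of 5 types.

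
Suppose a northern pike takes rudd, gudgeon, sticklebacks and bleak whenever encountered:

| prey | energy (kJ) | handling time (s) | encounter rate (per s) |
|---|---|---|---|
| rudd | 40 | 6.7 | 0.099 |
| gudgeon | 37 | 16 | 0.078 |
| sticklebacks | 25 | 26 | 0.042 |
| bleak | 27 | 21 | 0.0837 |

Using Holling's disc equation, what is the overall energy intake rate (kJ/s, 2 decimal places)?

R = (0.099×40 + 0.078×37 + 0.042×25 + 0.0837×27) / (1 + 0.099×6.7 + 0.078×16 + 0.042×26 + 0.0837×21) = 10.16/5.761 = 1.763 kJ/s.

1.76 kJ/s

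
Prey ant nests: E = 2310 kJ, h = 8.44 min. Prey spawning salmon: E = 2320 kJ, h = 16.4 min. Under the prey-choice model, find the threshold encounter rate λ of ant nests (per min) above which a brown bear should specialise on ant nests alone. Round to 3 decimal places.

0.127 per min

Drop spawning salmon once their profitability E₂/h₂ falls below the rate achievable on ant nests alone: E₂/h₂ = λE₁/(1 + λh₁).
Solve for λ: λE₁h₂ = E₂(1 + λh₁) → λ(E₁h₂ − E₂h₁) = E₂ → λ = E₂/(E₁h₂ − E₂h₁).
λ = 2320/(2310×16.4 − 2320×8.44) = 2320/1.83e+04 = 0.1268 per min.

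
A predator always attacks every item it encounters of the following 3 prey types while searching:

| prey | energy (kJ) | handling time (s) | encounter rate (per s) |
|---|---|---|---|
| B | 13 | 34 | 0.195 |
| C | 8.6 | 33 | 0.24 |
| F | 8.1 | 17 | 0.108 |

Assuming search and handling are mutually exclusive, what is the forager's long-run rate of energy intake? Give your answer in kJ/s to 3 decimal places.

0.315 kJ/s

R = (0.195×13 + 0.24×8.6 + 0.108×8.1) / (1 + 0.195×34 + 0.24×33 + 0.108×17) = 5.474/17.39 = 0.3148 kJ/s.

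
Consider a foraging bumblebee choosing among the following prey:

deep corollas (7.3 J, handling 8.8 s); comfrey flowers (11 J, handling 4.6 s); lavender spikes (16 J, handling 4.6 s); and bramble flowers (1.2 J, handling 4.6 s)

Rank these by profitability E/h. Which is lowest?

In descending order of E/h:
lavender spikes: 16/4.6 = 3.48 J/s
comfrey flowers: 11/4.6 = 2.39 J/s
deep corollas: 7.3/8.8 = 0.83 J/s
bramble flowers: 1.2/4.6 = 0.261 J/s

bramble flowers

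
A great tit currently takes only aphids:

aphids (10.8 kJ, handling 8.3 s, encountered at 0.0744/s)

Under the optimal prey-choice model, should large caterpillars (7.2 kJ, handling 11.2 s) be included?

Yes

On aphids alone, R = ΣλE/(1+Σλh) = 0.8035/1.618 = 0.4968 kJ/s.
large caterpillars: E/h = 7.2/11.2 = 0.6429 kJ/s.
0.6429 > 0.4968, so adding large caterpillars raises the average — include it.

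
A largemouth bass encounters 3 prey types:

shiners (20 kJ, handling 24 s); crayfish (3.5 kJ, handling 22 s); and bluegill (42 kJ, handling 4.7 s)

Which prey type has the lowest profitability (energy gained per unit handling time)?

Profitability E/h (kJ/s): shiners = 20/24 = 0.833, crayfish = 3.5/22 = 0.159, bluegill = 42/4.7 = 8.94.
Ranked: bluegill > shiners > crayfish.

crayfish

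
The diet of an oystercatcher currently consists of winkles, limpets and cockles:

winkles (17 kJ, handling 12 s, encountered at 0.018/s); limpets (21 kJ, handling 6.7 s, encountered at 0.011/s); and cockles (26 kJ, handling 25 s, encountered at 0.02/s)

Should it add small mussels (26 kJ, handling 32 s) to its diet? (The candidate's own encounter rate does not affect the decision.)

Yes

On winkles, limpets and cockles alone, R = ΣλE/(1+Σλh) = 1.057/1.79 = 0.5906 kJ/s.
Profitability of small mussels: 26/32 = 0.8125 kJ/s.
Since 0.8125 > R, including small mussels increases the long-run rate.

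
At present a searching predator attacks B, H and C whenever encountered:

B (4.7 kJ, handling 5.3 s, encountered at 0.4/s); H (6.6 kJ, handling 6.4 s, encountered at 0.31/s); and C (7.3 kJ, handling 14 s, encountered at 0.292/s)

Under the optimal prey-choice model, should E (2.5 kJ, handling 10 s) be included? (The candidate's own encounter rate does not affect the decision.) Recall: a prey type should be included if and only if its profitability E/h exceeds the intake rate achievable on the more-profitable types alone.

No

Current rate: (0.4×4.7 + 0.31×6.6 + 0.292×7.3)/(1 + 0.4×5.3 + 0.31×6.4 + 0.292×14) = 0.659 kJ/s.
E: E/h = 2.5/10 = 0.25 kJ/s.
0.25 < 0.659, so adding E would lower the average — exclude it.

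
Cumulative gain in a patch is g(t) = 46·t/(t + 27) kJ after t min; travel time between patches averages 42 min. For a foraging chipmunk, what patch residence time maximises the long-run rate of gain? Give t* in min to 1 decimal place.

Optimal t* satisfies g'(t*) = g(t*)/(T + t*).
g'(t) = 46·27/(t + 27)². Setting 46·27/(t+27)² = 46t/[(t+27)(42+t)] gives 27(42+t) = t(t+27), so t² = 27×42 = 1134.
t* = √1134 = 33.67 min.

33.7 min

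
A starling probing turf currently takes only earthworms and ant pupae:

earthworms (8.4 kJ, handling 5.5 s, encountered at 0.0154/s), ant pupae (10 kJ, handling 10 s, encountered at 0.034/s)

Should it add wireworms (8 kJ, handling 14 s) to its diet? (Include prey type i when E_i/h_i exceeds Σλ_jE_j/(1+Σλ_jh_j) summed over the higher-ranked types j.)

Current rate: (0.0154×8.4 + 0.034×10)/(1 + 0.0154×5.5 + 0.034×10) = 0.3294 kJ/s.
Profitability of wireworms: 8/14 = 0.5714 kJ/s.
0.5714 > 0.3294, so adding wireworms raises the average — include it.

Yes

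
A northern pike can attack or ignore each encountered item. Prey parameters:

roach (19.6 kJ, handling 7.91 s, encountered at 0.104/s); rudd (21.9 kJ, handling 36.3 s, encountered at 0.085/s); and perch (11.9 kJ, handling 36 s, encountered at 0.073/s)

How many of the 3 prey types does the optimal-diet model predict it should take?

1

E/h in descending order: roach 2.48, rudd 0.603, perch 0.331 kJ/s. The optimal diet is the largest prefix of this list for which every included type satisfies E_i/h_i > R on the types above it.
Rate on top 1: 1.118. rudd: 0.603 < 1.118 → exclude; stop.
Optimal diet: roach — 1 of 3 types.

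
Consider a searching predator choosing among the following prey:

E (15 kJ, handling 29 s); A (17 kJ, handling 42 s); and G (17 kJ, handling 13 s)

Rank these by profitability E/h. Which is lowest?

A

In descending order of E/h:
G: 17/13 = 1.31 kJ/s
E: 15/29 = 0.517 kJ/s
A: 17/42 = 0.405 kJ/s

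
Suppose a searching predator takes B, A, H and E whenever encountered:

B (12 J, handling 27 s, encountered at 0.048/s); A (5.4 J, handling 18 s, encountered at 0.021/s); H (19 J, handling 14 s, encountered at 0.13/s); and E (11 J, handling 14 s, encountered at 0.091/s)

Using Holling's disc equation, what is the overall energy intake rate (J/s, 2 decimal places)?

R = Σλ_iE_i / (1 + Σλ_ih_i)
Numerator: 0.048×12 + 0.021×5.4 + 0.13×19 + 0.091×11 = 4.16
Denominator: 1 + 0.048×27 + 0.021×18 + 0.13×14 + 0.091×14 = 5.768
R = 4.16/5.768 = 0.7213 J/s

0.72 J/s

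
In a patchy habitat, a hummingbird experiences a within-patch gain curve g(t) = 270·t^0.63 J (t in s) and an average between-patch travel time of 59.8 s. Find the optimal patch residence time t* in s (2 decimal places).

101.82 s

Maximise g(t)/(T+t): set derivative to zero → g'(t)(T+t) = g(t).
g'(t) = 0.63·270·t^-0.37. Setting 0.63·270·t^-0.37 = 270·t^0.63/(59.8+t) gives 0.63(59.8+t) = t, so 0.37·t = 0.63×59.8.
t* = 0.63×59.8/0.37 = 101.8 s.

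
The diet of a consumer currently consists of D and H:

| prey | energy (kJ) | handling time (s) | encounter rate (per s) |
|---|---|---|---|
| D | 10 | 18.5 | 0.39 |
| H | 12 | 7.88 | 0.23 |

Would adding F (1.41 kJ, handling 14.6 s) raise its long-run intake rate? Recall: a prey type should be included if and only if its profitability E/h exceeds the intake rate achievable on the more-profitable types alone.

No

On D and H alone, R = ΣλE/(1+Σλh) = 6.66/10.03 = 0.6642 kJ/s.
F: E/h = 1.41/14.6 = 0.09658 kJ/s.
0.09658 < 0.6642, so adding F would lower the average — exclude it.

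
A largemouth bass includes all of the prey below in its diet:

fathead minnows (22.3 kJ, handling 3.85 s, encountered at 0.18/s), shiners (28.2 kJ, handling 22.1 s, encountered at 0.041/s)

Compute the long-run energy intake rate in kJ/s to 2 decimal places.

R = (0.18×22.3 + 0.041×28.2) / (1 + 0.18×3.85 + 0.041×22.1) = 5.17/2.599 = 1.989 kJ/s.

1.99 kJ/s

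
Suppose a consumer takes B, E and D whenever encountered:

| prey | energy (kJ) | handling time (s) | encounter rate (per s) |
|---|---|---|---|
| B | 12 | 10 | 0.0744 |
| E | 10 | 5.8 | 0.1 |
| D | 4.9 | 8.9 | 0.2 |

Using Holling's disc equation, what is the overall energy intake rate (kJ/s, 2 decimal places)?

0.70 kJ/s

R = Σλ_iE_i / (1 + Σλ_ih_i)
Numerator: 0.0744×12 + 0.1×10 + 0.2×4.9 = 2.873
Denominator: 1 + 0.0744×10 + 0.1×5.8 + 0.2×8.9 = 4.104
R = 2.873/4.104 = 0.7 kJ/s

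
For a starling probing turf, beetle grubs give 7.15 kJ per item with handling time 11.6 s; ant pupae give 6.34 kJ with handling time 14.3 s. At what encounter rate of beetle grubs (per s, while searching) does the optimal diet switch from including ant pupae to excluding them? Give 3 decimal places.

At the threshold, the rate on beetle grubs alone equals the profitability of ant pupae: λ·7.15/(1 + λ·11.6) = 6.34/14.3 = 0.4434.
Rearranging, λ(7.15 − 0.4434×11.6) = 0.4434, so λ = 0.4434/2.007 = 0.2209 per s.

0.221 per s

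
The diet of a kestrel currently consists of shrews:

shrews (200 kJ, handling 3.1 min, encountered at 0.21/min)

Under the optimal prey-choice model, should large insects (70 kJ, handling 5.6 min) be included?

Intake rate on the current diet: R = (0.21×200) / (1 + 0.21×3.1) = 42/1.651 = 25.44 kJ/min.
large insects: E/h = 70/5.6 = 12.5 kJ/min.
12.5 < 25.44, so adding large insects would lower the average — exclude it.

No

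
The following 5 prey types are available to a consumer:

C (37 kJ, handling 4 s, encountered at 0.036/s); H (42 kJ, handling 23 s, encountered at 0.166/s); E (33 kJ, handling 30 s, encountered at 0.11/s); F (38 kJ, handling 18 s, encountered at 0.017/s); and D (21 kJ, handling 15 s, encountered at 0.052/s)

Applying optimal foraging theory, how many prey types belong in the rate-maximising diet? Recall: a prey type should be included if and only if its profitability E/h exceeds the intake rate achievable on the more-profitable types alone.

3

E/h in descending order: C 9.25, F 2.11, H 1.83, D 1.4, E 1.1 kJ/s. The optimal diet is the largest prefix of this list for which every included type satisfies E_i/h_i > R on the types above it.
Rate on top 1: 1.164. F: 2.11 > 1.164 → include.
Rate on top 2: 1.364. H: 1.83 > 1.364 → include.
Rate on top 3: 1.699. D: 1.4 < 1.699 → exclude; stop.
Optimal diet: C, F, H — 3 of 5 types.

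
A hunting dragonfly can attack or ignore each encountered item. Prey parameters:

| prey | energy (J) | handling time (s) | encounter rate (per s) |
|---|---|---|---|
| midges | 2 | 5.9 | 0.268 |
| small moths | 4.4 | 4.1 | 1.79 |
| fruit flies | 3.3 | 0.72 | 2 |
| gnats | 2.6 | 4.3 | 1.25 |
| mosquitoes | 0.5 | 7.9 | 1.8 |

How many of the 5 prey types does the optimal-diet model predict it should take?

E/h in descending order: fruit flies 4.58, small moths 1.07, gnats 0.605, midges 0.339, mosquitoes 0.0633 J/s. The optimal diet is the largest prefix of this list for which every included type satisfies E_i/h_i > R on the types above it.
Rate on top 1: 2.705. small moths: 1.07 < 2.705 → exclude; stop.
Optimal diet: fruit flies — 1 of 5 types.

1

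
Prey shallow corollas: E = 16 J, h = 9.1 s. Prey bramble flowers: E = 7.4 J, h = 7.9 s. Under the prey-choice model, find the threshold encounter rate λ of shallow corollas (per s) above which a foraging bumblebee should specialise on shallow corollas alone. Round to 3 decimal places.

0.125 per s

The zero-one rule: include bramble flowers iff E₂/h₂ > λE₁/(1+λh₁). Equality gives the switch point.
λE₁h₂ = E₂ + λE₂h₁ ⇒ λ = E₂/(E₁h₂ − E₂h₁) = 7.4/(126.4 − 67.34) = 0.1253 per s.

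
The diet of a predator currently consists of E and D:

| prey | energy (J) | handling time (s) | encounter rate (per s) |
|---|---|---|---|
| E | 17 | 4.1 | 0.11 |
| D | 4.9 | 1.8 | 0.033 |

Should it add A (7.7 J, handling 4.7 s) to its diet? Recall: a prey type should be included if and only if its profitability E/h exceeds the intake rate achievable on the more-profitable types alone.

Intake rate on the current diet: R = (0.11×17 + 0.033×4.9) / (1 + 0.11×4.1 + 0.033×1.8) = 2.032/1.51 = 1.345 J/s.
A: E/h = 7.7/4.7 = 1.638 J/s.
Since 1.638 > R, including A increases the long-run rate.

Yes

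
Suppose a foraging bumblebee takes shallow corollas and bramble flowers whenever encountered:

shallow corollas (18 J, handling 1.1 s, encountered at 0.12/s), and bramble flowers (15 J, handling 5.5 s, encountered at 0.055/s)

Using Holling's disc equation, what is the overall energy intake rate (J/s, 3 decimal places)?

R = Σλ_iE_i / (1 + Σλ_ih_i)
Numerator: 0.12×18 + 0.055×15 = 2.985
Denominator: 1 + 0.12×1.1 + 0.055×5.5 = 1.434
R = 2.985/1.434 = 2.081 J/s

2.081 J/s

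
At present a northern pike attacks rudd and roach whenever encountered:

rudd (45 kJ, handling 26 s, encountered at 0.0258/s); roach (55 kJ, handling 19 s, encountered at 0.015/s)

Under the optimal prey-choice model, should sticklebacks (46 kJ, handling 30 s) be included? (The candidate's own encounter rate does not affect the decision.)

Current rate: (0.0258×45 + 0.015×55)/(1 + 0.0258×26 + 0.015×19) = 1.015 kJ/s.
sticklebacks: E/h = 46/30 = 1.533 kJ/s.
Since 1.533 > R, including sticklebacks increases the long-run rate.

Yes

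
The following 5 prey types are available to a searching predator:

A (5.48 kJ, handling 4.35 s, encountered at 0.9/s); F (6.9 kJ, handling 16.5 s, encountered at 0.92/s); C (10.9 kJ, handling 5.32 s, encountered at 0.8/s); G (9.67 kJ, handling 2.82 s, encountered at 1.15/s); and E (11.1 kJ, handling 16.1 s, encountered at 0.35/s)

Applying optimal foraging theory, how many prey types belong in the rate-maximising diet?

1

Rank by E/h (kJ/s): G 3.43, C 2.05, A 1.26, E 0.689, F 0.418. Include each in turn until the next type's E/h falls below the running intake rate.
Rate on top 1: 2.621. C: 2.05 < 2.621 → exclude; stop.
Optimal diet: G — 1 of 5 types.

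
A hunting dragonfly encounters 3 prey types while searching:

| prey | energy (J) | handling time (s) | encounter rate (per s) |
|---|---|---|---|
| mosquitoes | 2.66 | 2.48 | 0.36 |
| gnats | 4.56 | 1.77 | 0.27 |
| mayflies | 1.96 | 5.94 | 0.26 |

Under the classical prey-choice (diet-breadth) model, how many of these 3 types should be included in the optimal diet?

2

Rank by E/h (J/s): gnats 2.58, mosquitoes 1.07, mayflies 0.33. Include each in turn until the next type's E/h falls below the running intake rate.
Rate on top 1: 0.8331. mosquitoes: 1.07 > 0.8331 → include.
Rate on top 2: 0.9233. mayflies: 0.33 < 0.9233 → exclude; stop.
Optimal diet: gnats, mosquitoes — 2 of 3 types.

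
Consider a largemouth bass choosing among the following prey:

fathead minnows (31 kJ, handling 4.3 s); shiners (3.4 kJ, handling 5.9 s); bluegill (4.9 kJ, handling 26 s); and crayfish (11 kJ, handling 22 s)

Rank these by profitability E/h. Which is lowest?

Profitability E/h (kJ/s): fathead minnows = 31/4.3 = 7.21, shiners = 3.4/5.9 = 0.576, bluegill = 4.9/26 = 0.188, crayfish = 11/22 = 0.5.
Ranked: fathead minnows > shiners > crayfish > bluegill.

bluegill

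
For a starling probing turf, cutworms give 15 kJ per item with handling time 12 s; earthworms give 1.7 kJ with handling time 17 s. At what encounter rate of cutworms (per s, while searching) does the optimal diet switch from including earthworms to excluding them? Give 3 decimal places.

0.007 per s

Drop earthworms once their profitability E₂/h₂ falls below the rate achievable on cutworms alone: E₂/h₂ = λE₁/(1 + λh₁).
Solve for λ: λE₁h₂ = E₂(1 + λh₁) → λ(E₁h₂ − E₂h₁) = E₂ → λ = E₂/(E₁h₂ − E₂h₁).
λ = 1.7/(15×17 − 1.7×12) = 1.7/234.6 = 0.007246 per s.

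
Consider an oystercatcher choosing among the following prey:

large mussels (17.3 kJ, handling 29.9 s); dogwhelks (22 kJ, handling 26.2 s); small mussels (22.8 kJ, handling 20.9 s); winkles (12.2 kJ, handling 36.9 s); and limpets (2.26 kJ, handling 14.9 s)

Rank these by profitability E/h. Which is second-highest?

dogwhelks

In descending order of E/h:
small mussels: 22.8/20.9 = 1.09 kJ/s
dogwhelks: 22/26.2 = 0.84 kJ/s
large mussels: 17.3/29.9 = 0.579 kJ/s
winkles: 12.2/36.9 = 0.331 kJ/s
limpets: 2.26/14.9 = 0.152 kJ/s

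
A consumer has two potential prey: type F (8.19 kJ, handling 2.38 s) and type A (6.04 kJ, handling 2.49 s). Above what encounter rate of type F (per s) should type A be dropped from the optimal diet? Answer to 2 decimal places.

At the threshold, the rate on type F alone equals the profitability of type A: λ·8.19/(1 + λ·2.38) = 6.04/2.49 = 2.426.
Rearranging, λ(8.19 − 2.426×2.38) = 2.426, so λ = 2.426/2.417 = 1.004 per s.

1.00 per s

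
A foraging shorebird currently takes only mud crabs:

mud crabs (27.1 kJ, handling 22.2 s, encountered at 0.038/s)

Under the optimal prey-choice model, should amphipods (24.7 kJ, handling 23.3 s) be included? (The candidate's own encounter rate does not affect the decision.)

Current rate: (0.038×27.1)/(1 + 0.038×22.2) = 0.5586 kJ/s.
Profitability of amphipods: 24.7/23.3 = 1.06 kJ/s.
Since 1.06 > R, including amphipods increases the long-run rate.

Yes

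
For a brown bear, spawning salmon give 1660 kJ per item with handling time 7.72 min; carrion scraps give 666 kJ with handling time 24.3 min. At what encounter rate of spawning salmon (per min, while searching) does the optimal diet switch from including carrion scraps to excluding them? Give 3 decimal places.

Drop carrion scraps once their profitability E₂/h₂ falls below the rate achievable on spawning salmon alone: E₂/h₂ = λE₁/(1 + λh₁).
Solve for λ: λE₁h₂ = E₂(1 + λh₁) → λ(E₁h₂ − E₂h₁) = E₂ → λ = E₂/(E₁h₂ − E₂h₁).
λ = 666/(1660×24.3 − 666×7.72) = 666/3.52e+04 = 0.01892 per min.

0.019 per min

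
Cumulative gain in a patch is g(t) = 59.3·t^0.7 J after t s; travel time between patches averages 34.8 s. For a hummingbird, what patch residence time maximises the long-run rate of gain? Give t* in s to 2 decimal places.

Maximise g(t)/(T+t): set derivative to zero → g'(t)(T+t) = g(t).
g'(t) = 0.7·59.3·t^-0.3. Setting 0.7·59.3·t^-0.3 = 59.3·t^0.7/(34.8+t) gives 0.7(34.8+t) = t, so 0.30·t = 0.7×34.8.
t* = 0.7×34.8/0.30 = 81.2 s.

81.20 s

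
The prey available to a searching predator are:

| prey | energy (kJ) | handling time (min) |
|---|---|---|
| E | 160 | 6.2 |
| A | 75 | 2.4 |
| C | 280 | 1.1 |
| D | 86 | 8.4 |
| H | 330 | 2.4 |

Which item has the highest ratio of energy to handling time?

C

Profitability E/h (kJ/min): E = 160/6.2 = 25.8, A = 75/2.4 = 31.2, C = 280/1.1 = 255, D = 86/8.4 = 10.2, H = 330/2.4 = 138.
Ranked: C > H > A > E > D.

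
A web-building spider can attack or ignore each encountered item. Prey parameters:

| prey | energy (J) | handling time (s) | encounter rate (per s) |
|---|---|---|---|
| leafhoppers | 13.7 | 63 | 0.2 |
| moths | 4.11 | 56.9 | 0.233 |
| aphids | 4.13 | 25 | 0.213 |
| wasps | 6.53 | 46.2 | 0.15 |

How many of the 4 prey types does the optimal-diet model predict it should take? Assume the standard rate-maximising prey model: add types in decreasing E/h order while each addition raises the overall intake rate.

1

Rank by E/h (J/s): leafhoppers 0.217, aphids 0.165, wasps 0.141, moths 0.0722. Include each in turn until the next type's E/h falls below the running intake rate.
Rate on top 1: 0.2015. aphids: 0.165 < 0.2015 → exclude; stop.
Optimal diet: leafhoppers — 1 of 4 types.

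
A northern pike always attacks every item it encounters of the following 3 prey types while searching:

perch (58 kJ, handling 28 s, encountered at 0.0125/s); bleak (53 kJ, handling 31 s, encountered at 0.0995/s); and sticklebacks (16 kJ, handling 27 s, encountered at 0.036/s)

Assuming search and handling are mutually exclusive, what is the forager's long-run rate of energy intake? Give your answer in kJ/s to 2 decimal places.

1.22 kJ/s

R = Σλ_iE_i / (1 + Σλ_ih_i)
Numerator: 0.0125×58 + 0.0995×53 + 0.036×16 = 6.575
Denominator: 1 + 0.0125×28 + 0.0995×31 + 0.036×27 = 5.407
R = 6.575/5.407 = 1.216 kJ/s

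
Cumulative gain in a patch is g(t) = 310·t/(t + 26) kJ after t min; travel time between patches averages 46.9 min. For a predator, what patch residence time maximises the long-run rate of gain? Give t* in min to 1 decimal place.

By the marginal value theorem, leave when the instantaneous gain rate g'(t) equals the habitat-wide average g(t)/(T + t).
g'(t) = 310·26/(t + 26)². Setting 310·26/(t+26)² = 310t/[(t+26)(46.9+t)] gives 26(46.9+t) = t(t+26), so t² = 26×46.9 = 1219.
t* = √1219 = 34.92 min.

34.9 min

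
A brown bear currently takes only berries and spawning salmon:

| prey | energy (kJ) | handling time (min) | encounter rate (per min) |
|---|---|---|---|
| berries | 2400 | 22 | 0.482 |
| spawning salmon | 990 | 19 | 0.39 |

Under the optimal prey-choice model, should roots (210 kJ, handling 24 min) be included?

No

Current rate: (0.482×2400 + 0.39×990)/(1 + 0.482×22 + 0.39×19) = 81.15 kJ/min.
Profitability of roots: 210/24 = 8.75 kJ/min.
Since 8.75 < R, time spent handling roots is better spent searching.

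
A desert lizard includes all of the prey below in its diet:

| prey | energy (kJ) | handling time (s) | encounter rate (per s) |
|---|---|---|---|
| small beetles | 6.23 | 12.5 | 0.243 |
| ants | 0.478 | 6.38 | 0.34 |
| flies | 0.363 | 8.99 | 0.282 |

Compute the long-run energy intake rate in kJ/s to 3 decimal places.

R = (0.243×6.23 + 0.34×0.478 + 0.282×0.363) / (1 + 0.243×12.5 + 0.34×6.38 + 0.282×8.99) = 1.779/8.742 = 0.2035 kJ/s.

0.203 kJ/s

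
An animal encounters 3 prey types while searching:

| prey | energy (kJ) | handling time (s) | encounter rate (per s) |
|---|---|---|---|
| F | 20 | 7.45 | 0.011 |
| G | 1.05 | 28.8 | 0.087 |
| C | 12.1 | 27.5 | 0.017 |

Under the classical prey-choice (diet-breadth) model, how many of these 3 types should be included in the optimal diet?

Rank by E/h (kJ/s): F 2.68, C 0.44, G 0.0365. Include each in turn until the next type's E/h falls below the running intake rate.
Rate on top 1: 0.2033. C: 0.44 > 0.2033 → include.
Rate on top 2: 0.2747. G: 0.0365 < 0.2747 → exclude; stop.
Optimal diet: F, C — 2 of 3 types.

2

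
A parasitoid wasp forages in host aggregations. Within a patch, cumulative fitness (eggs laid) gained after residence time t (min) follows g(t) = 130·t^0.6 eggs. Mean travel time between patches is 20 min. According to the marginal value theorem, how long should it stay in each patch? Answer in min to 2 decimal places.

Maximise g(t)/(T+t): set derivative to zero → g'(t)(T+t) = g(t).
g'(t) = 0.6·130·t^-0.4. Setting 0.6·130·t^-0.4 = 130·t^0.6/(20+t) gives 0.6(20+t) = t, so 0.40·t = 0.6×20.
t* = 0.6×20/0.40 = 30 min.

30.00 min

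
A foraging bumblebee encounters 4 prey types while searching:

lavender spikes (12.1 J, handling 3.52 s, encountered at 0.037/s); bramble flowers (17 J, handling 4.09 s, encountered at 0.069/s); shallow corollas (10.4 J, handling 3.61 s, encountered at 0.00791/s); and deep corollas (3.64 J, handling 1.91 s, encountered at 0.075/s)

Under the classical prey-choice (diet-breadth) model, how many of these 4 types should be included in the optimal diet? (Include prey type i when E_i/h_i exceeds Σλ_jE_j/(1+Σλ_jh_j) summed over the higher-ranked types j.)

E/h in descending order: bramble flowers 4.16, lavender spikes 3.44, shallow corollas 2.88, deep corollas 1.91 J/s. The optimal diet is the largest prefix of this list for which every included type satisfies E_i/h_i > R on the types above it.
Rate on top 1: 0.9148. lavender spikes: 3.44 > 0.9148 → include.
Rate on top 2: 1.147. shallow corollas: 2.88 > 1.147 → include.
Rate on top 3: 1.182. deep corollas: 1.91 > 1.182 → include.
Optimal diet: bramble flowers, lavender spikes, shallow corollas, deep corollas — 4 of 4 types.

4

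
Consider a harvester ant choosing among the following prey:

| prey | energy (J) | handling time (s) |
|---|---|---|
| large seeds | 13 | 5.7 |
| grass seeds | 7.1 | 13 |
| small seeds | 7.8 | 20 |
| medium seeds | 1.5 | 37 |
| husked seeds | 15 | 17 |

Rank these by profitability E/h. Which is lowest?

medium seeds

Profitability E/h (J/s): large seeds = 13/5.7 = 2.28, grass seeds = 7.1/13 = 0.546, small seeds = 7.8/20 = 0.39, medium seeds = 1.5/37 = 0.0405, husked seeds = 15/17 = 0.882.
Ranked: large seeds > husked seeds > grass seeds > small seeds > medium seeds.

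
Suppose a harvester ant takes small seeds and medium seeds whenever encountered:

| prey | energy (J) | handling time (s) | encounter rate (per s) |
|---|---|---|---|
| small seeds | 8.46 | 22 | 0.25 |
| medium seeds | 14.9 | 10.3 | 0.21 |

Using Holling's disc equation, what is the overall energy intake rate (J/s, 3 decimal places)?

0.605 J/s

R = Σλ_iE_i / (1 + Σλ_ih_i)
Numerator: 0.25×8.46 + 0.21×14.9 = 5.244
Denominator: 1 + 0.25×22 + 0.21×10.3 = 8.663
R = 5.244/8.663 = 0.6053 J/s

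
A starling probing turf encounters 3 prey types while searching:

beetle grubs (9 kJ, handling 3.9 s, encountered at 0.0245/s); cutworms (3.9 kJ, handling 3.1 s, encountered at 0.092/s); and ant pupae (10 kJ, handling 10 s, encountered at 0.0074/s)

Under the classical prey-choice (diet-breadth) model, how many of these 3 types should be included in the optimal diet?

Rank by E/h (kJ/s): beetle grubs 2.31, cutworms 1.26, ant pupae 1. Include each in turn until the next type's E/h falls below the running intake rate.
Rate on top 1: 0.2013. cutworms: 1.26 > 0.2013 → include.
Rate on top 2: 0.4196. ant pupae: 1 > 0.4196 → include.
Optimal diet: beetle grubs, cutworms, ant pupae — 3 of 3 types.

3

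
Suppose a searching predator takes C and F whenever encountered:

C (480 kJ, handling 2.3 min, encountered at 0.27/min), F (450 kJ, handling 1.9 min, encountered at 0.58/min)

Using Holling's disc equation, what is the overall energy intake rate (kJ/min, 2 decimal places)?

R = Σλ_iE_i / (1 + Σλ_ih_i)
Numerator: 0.27×480 + 0.58×450 = 390.6
Denominator: 1 + 0.27×2.3 + 0.58×1.9 = 2.723
R = 390.6/2.723 = 143.4 kJ/min

143.44 kJ/min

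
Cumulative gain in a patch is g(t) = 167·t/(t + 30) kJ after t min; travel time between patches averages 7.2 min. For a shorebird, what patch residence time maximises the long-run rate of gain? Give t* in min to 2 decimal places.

14.70 min

Maximise g(t)/(T+t): set derivative to zero → g'(t)(T+t) = g(t).
g'(t) = 167·30/(t + 30)². Setting 167·30/(t+30)² = 167t/[(t+30)(7.2+t)] gives 30(7.2+t) = t(t+30), so t² = 30×7.2 = 216.
t* = √216 = 14.7 min.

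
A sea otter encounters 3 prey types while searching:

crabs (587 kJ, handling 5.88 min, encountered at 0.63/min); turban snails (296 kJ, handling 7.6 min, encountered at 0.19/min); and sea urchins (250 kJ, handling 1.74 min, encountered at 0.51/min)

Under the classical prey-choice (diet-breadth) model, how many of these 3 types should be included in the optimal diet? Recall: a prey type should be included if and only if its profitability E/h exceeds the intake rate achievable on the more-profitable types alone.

Rank by E/h (kJ/min): sea urchins 144, crabs 99.8, turban snails 38.9. Include each in turn until the next type's E/h falls below the running intake rate.
Rate on top 1: 67.55. crabs: 99.8 > 67.55 → include.
Rate on top 2: 88.94. turban snails: 38.9 < 88.94 → exclude; stop.
Optimal diet: sea urchins, crabs — 2 of 3 types.

2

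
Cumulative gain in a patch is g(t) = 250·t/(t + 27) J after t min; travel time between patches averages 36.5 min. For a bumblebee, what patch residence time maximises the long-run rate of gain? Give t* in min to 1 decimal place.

31.4 min

By the marginal value theorem, leave when the instantaneous gain rate g'(t) equals the habitat-wide average g(t)/(T + t).
g'(t) = 250·27/(t + 27)². Setting 250·27/(t+27)² = 250t/[(t+27)(36.5+t)] gives 27(36.5+t) = t(t+27), so t² = 27×36.5 = 985.5.
t* = √985.5 = 31.39 min.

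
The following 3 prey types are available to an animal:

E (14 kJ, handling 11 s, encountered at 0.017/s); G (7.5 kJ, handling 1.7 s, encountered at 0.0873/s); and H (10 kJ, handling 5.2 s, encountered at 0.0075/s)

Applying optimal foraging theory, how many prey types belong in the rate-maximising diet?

3

Profitabilities (E/h, kJ/s): G 4.41, H 1.92, E 1.27. Add prey in this order while the next type's profitability exceeds the intake rate on those already taken.
Rate on top 1: 0.5701. H: 1.92 > 0.5701 → include.
Rate on top 2: 0.6146. E: 1.27 > 0.6146 → include.
Optimal diet: G, H, E — 3 of 3 types.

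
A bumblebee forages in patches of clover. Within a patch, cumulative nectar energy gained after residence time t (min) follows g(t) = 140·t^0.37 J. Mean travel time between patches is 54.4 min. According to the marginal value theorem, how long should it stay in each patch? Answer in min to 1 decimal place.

31.9 min

Optimal t* satisfies g'(t*) = g(t*)/(T + t*).
g'(t) = 0.37·140·t^-0.63. Setting 0.37·140·t^-0.63 = 140·t^0.37/(54.4+t) gives 0.37(54.4+t) = t, so 0.63·t = 0.37×54.4.
t* = 0.37×54.4/0.63 = 31.95 min.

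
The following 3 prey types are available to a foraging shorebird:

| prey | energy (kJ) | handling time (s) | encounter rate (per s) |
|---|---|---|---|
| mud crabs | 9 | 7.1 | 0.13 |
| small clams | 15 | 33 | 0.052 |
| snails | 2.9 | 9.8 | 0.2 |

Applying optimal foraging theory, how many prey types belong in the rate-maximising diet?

E/h in descending order: mud crabs 1.27, small clams 0.455, snails 0.296 kJ/s. The optimal diet is the largest prefix of this list for which every included type satisfies E_i/h_i > R on the types above it.
Rate on top 1: 0.6084. small clams: 0.455 < 0.6084 → exclude; stop.
Optimal diet: mud crabs — 1 of 3 types.

1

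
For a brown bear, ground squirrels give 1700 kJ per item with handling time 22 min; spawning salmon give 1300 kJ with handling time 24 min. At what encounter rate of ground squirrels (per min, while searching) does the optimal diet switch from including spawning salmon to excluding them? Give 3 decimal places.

Drop spawning salmon once their profitability E₂/h₂ falls below the rate achievable on ground squirrels alone: E₂/h₂ = λE₁/(1 + λh₁).
Solve for λ: λE₁h₂ = E₂(1 + λh₁) → λ(E₁h₂ − E₂h₁) = E₂ → λ = E₂/(E₁h₂ − E₂h₁).
λ = 1300/(1700×24 − 1300×22) = 1300/1.22e+04 = 0.1066 per min.

0.107 per min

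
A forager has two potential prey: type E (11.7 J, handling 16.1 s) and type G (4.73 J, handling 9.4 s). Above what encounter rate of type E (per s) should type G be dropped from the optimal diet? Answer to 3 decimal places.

0.140 per s

Drop type G once their profitability E₂/h₂ falls below the rate achievable on type E alone: E₂/h₂ = λE₁/(1 + λh₁).
Solve for λ: λE₁h₂ = E₂(1 + λh₁) → λ(E₁h₂ − E₂h₁) = E₂ → λ = E₂/(E₁h₂ − E₂h₁).
λ = 4.73/(11.7×9.4 − 4.73×16.1) = 4.73/33.83 = 0.1398 per s.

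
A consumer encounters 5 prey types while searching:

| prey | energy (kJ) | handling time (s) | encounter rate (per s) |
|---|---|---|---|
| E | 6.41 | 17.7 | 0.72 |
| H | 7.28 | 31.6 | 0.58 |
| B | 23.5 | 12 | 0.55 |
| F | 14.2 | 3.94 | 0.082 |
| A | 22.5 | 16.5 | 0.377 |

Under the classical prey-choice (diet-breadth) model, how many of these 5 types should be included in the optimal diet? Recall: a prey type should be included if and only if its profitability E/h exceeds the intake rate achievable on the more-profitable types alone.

2

E/h in descending order: F 3.6, B 1.96, A 1.36, E 0.362, H 0.23 kJ/s. The optimal diet is the largest prefix of this list for which every included type satisfies E_i/h_i > R on the types above it.
Rate on top 1: 0.8801. B: 1.96 > 0.8801 → include.
Rate on top 2: 1.778. A: 1.36 < 1.778 → exclude; stop.
Optimal diet: F, B — 2 of 5 types.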